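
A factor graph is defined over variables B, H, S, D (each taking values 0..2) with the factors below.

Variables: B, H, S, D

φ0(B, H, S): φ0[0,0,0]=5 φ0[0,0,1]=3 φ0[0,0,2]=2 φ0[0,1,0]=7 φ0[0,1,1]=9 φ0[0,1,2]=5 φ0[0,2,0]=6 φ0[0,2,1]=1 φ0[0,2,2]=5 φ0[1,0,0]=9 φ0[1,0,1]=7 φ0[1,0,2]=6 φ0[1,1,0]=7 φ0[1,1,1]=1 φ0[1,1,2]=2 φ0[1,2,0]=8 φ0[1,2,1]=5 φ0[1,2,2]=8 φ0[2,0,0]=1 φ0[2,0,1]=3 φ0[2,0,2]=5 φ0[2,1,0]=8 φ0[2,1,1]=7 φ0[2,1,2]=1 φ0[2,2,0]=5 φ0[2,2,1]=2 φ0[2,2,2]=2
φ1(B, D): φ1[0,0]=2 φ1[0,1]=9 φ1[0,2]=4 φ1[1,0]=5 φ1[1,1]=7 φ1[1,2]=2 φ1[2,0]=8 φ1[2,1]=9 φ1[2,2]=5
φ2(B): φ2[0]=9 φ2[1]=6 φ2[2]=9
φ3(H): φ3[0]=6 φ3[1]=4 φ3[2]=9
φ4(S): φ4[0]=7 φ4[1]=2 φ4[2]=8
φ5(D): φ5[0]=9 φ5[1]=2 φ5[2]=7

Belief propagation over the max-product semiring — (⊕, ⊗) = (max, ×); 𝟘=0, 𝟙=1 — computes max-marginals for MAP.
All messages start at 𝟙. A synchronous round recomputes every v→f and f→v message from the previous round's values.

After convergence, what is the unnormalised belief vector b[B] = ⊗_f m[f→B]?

init: all messages = 𝟙 over 3 values
r1 m[φ0→B] = [9, 9, 8]
r1 m[φ0→H] = [9, 9, 8]
r1 m[φ0→S] = [9, 9, 8]
r1 m[φ1→B] = [9, 7, 9]
r1 m[φ1→D] = [8, 9, 5]
r1 m[φ2→B] = [9, 6, 9]
r1 m[φ3→H] = [6, 4, 9]
r1 m[φ4→S] = [7, 2, 8]
r1 m[φ5→D] = [9, 2, 7]
r1 m[B→φ0] = [1, 1, 1]
r1 m[B→φ1] = [1, 1, 1]
r1 m[B→φ2] = [1, 1, 1]
r1 m[H→φ0] = [1, 1, 1]
r1 m[H→φ3] = [1, 1, 1]
r1 m[S→φ0] = [1, 1, 1]
r1 m[S→φ4] = [1, 1, 1]
r1 m[D→φ1] = [1, 1, 1]
r1 m[D→φ5] = [1, 1, 1]
r2 m[φ0→B] = [9, 9, 8]
r2 m[φ0→H] = [9, 9, 8]
r2 m[φ0→S] = [9, 9, 8]
r2 m[φ1→B] = [9, 7, 9]
r2 m[φ1→D] = [8, 9, 5]
r2 m[φ2→B] = [9, 6, 9]
r2 m[φ3→H] = [6, 4, 9]
r2 m[φ4→S] = [7, 2, 8]
r2 m[φ5→D] = [9, 2, 7]
r2 m[B→φ0] = [81, 42, 81]
r2 m[B→φ1] = [81, 54, 72]
r2 m[B→φ2] = [81, 63, 72]
r2 m[H→φ0] = [6, 4, 9]
r2 m[H→φ3] = [9, 9, 8]
r2 m[S→φ0] = [7, 2, 8]
r2 m[S→φ4] = [9, 9, 8]
r2 m[D→φ1] = [9, 2, 7]
r2 m[D→φ5] = [8, 9, 5]
r3 m[φ0→B] = [378, 576, 315]
r3 m[φ0→H] = [3240, 4536, 3402]
r3 m[φ0→S] = [4374, 2916, 3645]
r3 m[φ1→B] = [28, 45, 72]
r3 m[φ1→D] = [576, 729, 360]
r3 m[φ2→B] = [9, 6, 9]
r3 m[φ3→H] = [6, 4, 9]
r3 m[φ4→S] = [7, 2, 8]
r3 m[φ5→D] = [9, 2, 7]
r3 m[B→φ0] = [81, 42, 81]
r3 m[B→φ1] = [81, 54, 72]
r3 m[B→φ2] = [81, 63, 72]
r3 m[H→φ0] = [6, 4, 9]
r3 m[H→φ3] = [9, 9, 8]
r3 m[S→φ0] = [7, 2, 8]
r3 m[S→φ4] = [9, 9, 8]
r3 m[D→φ1] = [9, 2, 7]
r3 m[D→φ5] = [8, 9, 5]
r4 m[φ0→B] = [378, 576, 315]
r4 m[φ0→H] = [3240, 4536, 3402]
r4 m[φ0→S] = [4374, 2916, 3645]
r4 m[φ1→B] = [28, 45, 72]
r4 m[φ1→D] = [576, 729, 360]
r4 m[φ2→B] = [9, 6, 9]
r4 m[φ3→H] = [6, 4, 9]
r4 m[φ4→S] = [7, 2, 8]
r4 m[φ5→D] = [9, 2, 7]
r4 m[B→φ0] = [252, 270, 648]
r4 m[B→φ1] = [3402, 3456, 2835]
r4 m[B→φ2] = [10584, 25920, 22680]
r4 m[H→φ0] = [6, 4, 9]
r4 m[H→φ3] = [3240, 4536, 3402]
r4 m[S→φ0] = [7, 2, 8]
r4 m[S→φ4] = [4374, 2916, 3645]
r4 m[D→φ1] = [9, 2, 7]
r4 m[D→φ5] = [576, 729, 360]
r5 m[φ0→B] = [378, 576, 315]
r5 m[φ0→H] = [25920, 36288, 22680]
r5 m[φ0→S] = [29160, 18144, 19440]
r5 m[φ1→B] = [28, 45, 72]
r5 m[φ1→D] = [22680, 30618, 14175]
r5 m[φ2→B] = [9, 6, 9]
r5 m[φ3→H] = [6, 4, 9]
r5 m[φ4→S] = [7, 2, 8]
r5 m[φ5→D] = [9, 2, 7]
r5 m[B→φ0] = [252, 270, 648]
r5 m[B→φ1] = [3402, 3456, 2835]
r5 m[B→φ2] = [10584, 25920, 22680]
r5 m[H→φ0] = [6, 4, 9]
r5 m[H→φ3] = [3240, 4536, 3402]
r5 m[S→φ0] = [7, 2, 8]
r5 m[S→φ4] = [4374, 2916, 3645]
r5 m[D→φ1] = [9, 2, 7]
r5 m[D→φ5] = [576, 729, 360]
r6 m[φ0→B] = [378, 576, 315]
r6 m[φ0→H] = [25920, 36288, 22680]
r6 m[φ0→S] = [29160, 18144, 19440]
r6 m[φ1→B] = [28, 45, 72]
r6 m[φ1→D] = [22680, 30618, 14175]
r6 m[φ2→B] = [9, 6, 9]
r6 m[φ3→H] = [6, 4, 9]
r6 m[φ4→S] = [7, 2, 8]
r6 m[φ5→D] = [9, 2, 7]
r6 m[B→φ0] = [252, 270, 648]
r6 m[B→φ1] = [3402, 3456, 2835]
r6 m[B→φ2] = [10584, 25920, 22680]
r6 m[H→φ0] = [6, 4, 9]
r6 m[H→φ3] = [25920, 36288, 22680]
r6 m[S→φ0] = [7, 2, 8]
r6 m[S→φ4] = [29160, 18144, 19440]
r6 m[D→φ1] = [9, 2, 7]
r6 m[D→φ5] = [22680, 30618, 14175]
r7 m[φ0→B] = [378, 576, 315]
r7 m[φ0→H] = [25920, 36288, 22680]
r7 m[φ0→S] = [29160, 18144, 19440]
r7 m[φ1→B] = [28, 45, 72]
r7 m[φ1→D] = [22680, 30618, 14175]
r7 m[φ2→B] = [9, 6, 9]
r7 m[φ3→H] = [6, 4, 9]
r7 m[φ4→S] = [7, 2, 8]
r7 m[φ5→D] = [9, 2, 7]
r7 m[B→φ0] = [252, 270, 648]
r7 m[B→φ1] = [3402, 3456, 2835]
r7 m[B→φ2] = [10584, 25920, 22680]
r7 m[H→φ0] = [6, 4, 9]
r7 m[H→φ3] = [25920, 36288, 22680]
r7 m[S→φ0] = [7, 2, 8]
r7 m[S→φ4] = [29160, 18144, 19440]
r7 m[D→φ1] = [9, 2, 7]
r7 m[D→φ5] = [22680, 30618, 14175]
fixed point reached at round 7
b[B] = ⊗ incoming = [95256, 155520, 204120]

b[B] = [95256, 155520, 204120]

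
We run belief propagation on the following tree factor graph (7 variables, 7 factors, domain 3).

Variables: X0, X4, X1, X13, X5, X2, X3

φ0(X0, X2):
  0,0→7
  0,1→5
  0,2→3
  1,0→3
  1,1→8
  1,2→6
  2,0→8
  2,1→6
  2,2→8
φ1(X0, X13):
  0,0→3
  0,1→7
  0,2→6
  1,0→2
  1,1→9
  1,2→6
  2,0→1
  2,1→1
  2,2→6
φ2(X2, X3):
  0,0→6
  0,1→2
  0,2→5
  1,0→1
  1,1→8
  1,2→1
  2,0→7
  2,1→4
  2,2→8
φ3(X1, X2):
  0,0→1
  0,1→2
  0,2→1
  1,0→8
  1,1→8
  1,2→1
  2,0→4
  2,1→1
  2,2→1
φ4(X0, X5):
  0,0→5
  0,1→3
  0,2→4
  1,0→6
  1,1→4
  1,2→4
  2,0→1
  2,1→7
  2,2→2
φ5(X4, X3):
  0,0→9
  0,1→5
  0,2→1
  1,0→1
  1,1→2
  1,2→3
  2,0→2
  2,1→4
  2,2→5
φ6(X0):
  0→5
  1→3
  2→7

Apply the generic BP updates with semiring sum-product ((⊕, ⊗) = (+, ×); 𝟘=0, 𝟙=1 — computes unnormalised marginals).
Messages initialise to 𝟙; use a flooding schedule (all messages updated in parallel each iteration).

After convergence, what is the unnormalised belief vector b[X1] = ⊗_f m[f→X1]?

b[X1] = [7207434, 29261488, 11259000]

init: all messages = 𝟙 over 3 values
r1 m[φ0→X0] = [15, 17, 22]
r1 m[φ0→X2] = [18, 19, 17]
r1 m[φ1→X0] = [16, 17, 8]
r1 m[φ1→X13] = [6, 17, 18]
r1 m[φ2→X2] = [13, 10, 19]
r1 m[φ2→X3] = [14, 14, 14]
r1 m[φ3→X1] = [4, 17, 6]
r1 m[φ3→X2] = [13, 11, 3]
r1 m[φ4→X0] = [12, 14, 10]
r1 m[φ4→X5] = [12, 14, 10]
r1 m[φ5→X4] = [15, 6, 11]
r1 m[φ5→X3] = [12, 11, 9]
r1 m[φ6→X0] = [5, 3, 7]
r1 m[X0→φ0] = [1, 1, 1]
r1 m[X0→φ1] = [1, 1, 1]
r1 m[X0→φ4] = [1, 1, 1]
r1 m[X0→φ6] = [1, 1, 1]
r1 m[X4→φ5] = [1, 1, 1]
r1 m[X1→φ3] = [1, 1, 1]
r1 m[X13→φ1] = [1, 1, 1]
r1 m[X5→φ4] = [1, 1, 1]
r1 m[X2→φ0] = [1, 1, 1]
r1 m[X2→φ2] = [1, 1, 1]
r1 m[X2→φ3] = [1, 1, 1]
r1 m[X3→φ2] = [1, 1, 1]
r1 m[X3→φ5] = [1, 1, 1]
r2 m[φ0→X0] = [15, 17, 22]
r2 m[φ0→X2] = [18, 19, 17]
r2 m[φ1→X0] = [16, 17, 8]
r2 m[φ1→X13] = [6, 17, 18]
r2 m[φ2→X2] = [13, 10, 19]
r2 m[φ2→X3] = [14, 14, 14]
r2 m[φ3→X1] = [4, 17, 6]
r2 m[φ3→X2] = [13, 11, 3]
r2 m[φ4→X0] = [12, 14, 10]
r2 m[φ4→X5] = [12, 14, 10]
r2 m[φ5→X4] = [15, 6, 11]
r2 m[φ5→X3] = [12, 11, 9]
r2 m[φ6→X0] = [5, 3, 7]
r2 m[X0→φ0] = [960, 714, 560]
r2 m[X0→φ1] = [900, 714, 1540]
r2 m[X0→φ4] = [1200, 867, 1232]
r2 m[X0→φ6] = [2880, 4046, 1760]
r2 m[X4→φ5] = [1, 1, 1]
r2 m[X1→φ3] = [1, 1, 1]
r2 m[X13→φ1] = [1, 1, 1]
r2 m[X5→φ4] = [1, 1, 1]
r2 m[X2→φ0] = [169, 110, 57]
r2 m[X2→φ2] = [234, 209, 51]
r2 m[X2→φ3] = [234, 190, 323]
r2 m[X3→φ2] = [12, 11, 9]
r2 m[X3→φ5] = [14, 14, 14]
r3 m[φ0→X0] = [1904, 1729, 2468]
r3 m[φ0→X2] = [13342, 13872, 11644]
r3 m[φ1→X0] = [16, 17, 8]
r3 m[φ1→X13] = [5668, 14266, 18924]
r3 m[φ2→X2] = [139, 109, 200]
r3 m[φ2→X3] = [1970, 2344, 1787]
r3 m[φ3→X1] = [937, 3715, 1449]
r3 m[φ3→X2] = [13, 11, 3]
r3 m[φ4→X0] = [12, 14, 10]
r3 m[φ4→X5] = [12434, 15692, 10732]
r3 m[φ5→X4] = [210, 84, 154]
r3 m[φ5→X3] = [12, 11, 9]
r3 m[φ6→X0] = [5, 3, 7]
r3 m[X0→φ0] = [960, 714, 560]
r3 m[X0→φ1] = [900, 714, 1540]
r3 m[X0→φ4] = [1200, 867, 1232]
r3 m[X0→φ6] = [2880, 4046, 1760]
r3 m[X4→φ5] = [1, 1, 1]
r3 m[X1→φ3] = [1, 1, 1]
r3 m[X13→φ1] = [1, 1, 1]
r3 m[X5→φ4] = [1, 1, 1]
r3 m[X2→φ0] = [169, 110, 57]
r3 m[X2→φ2] = [234, 209, 51]
r3 m[X2→φ3] = [234, 190, 323]
r3 m[X3→φ2] = [12, 11, 9]
r3 m[X3→φ5] = [14, 14, 14]
r4 m[φ0→X0] = [1904, 1729, 2468]
r4 m[φ0→X2] = [13342, 13872, 11644]
r4 m[φ1→X0] = [16, 17, 8]
r4 m[φ1→X13] = [5668, 14266, 18924]
r4 m[φ2→X2] = [139, 109, 200]
r4 m[φ2→X3] = [1970, 2344, 1787]
r4 m[φ3→X1] = [937, 3715, 1449]
r4 m[φ3→X2] = [13, 11, 3]
r4 m[φ4→X0] = [12, 14, 10]
r4 m[φ4→X5] = [12434, 15692, 10732]
r4 m[φ5→X4] = [210, 84, 154]
r4 m[φ5→X3] = [12, 11, 9]
r4 m[φ6→X0] = [5, 3, 7]
r4 m[X0→φ0] = [960, 714, 560]
r4 m[X0→φ1] = [114240, 72618, 172760]
r4 m[X0→φ4] = [152320, 88179, 138208]
r4 m[X0→φ6] = [365568, 411502, 197440]
r4 m[X4→φ5] = [1, 1, 1]
r4 m[X1→φ3] = [1, 1, 1]
r4 m[X13→φ1] = [1, 1, 1]
r4 m[X5→φ4] = [1, 1, 1]
r4 m[X2→φ0] = [1807, 1199, 600]
r4 m[X2→φ2] = [173446, 152592, 34932]
r4 m[X2→φ3] = [1854538, 1512048, 2328800]
r4 m[X3→φ2] = [12, 11, 9]
r4 m[X3→φ5] = [1970, 2344, 1787]
r5 m[φ0→X0] = [20444, 18613, 26450]
r5 m[φ0→X2] = [13342, 13872, 11644]
r5 m[φ1→X0] = [16, 17, 8]
r5 m[φ1→X13] = [660716, 1626002, 2157708]
r5 m[φ2→X2] = [139, 109, 200]
r5 m[φ2→X3] = [1437792, 1707356, 1299278]
r5 m[φ3→X1] = [7207434, 29261488, 11259000]
r5 m[φ3→X2] = [13, 11, 3]
r5 m[φ4→X0] = [12, 14, 10]
r5 m[φ4→X5] = [1428882, 1777132, 1238412]
r5 m[φ5→X4] = [31237, 12019, 22251]
r5 m[φ5→X3] = [12, 11, 9]
r5 m[φ6→X0] = [5, 3, 7]
r5 m[X0→φ0] = [960, 714, 560]
r5 m[X0→φ1] = [114240, 72618, 172760]
r5 m[X0→φ4] = [152320, 88179, 138208]
r5 m[X0→φ6] = [365568, 411502, 197440]
r5 m[X4→φ5] = [1, 1, 1]
r5 m[X1→φ3] = [1, 1, 1]
r5 m[X13→φ1] = [1, 1, 1]
r5 m[X5→φ4] = [1, 1, 1]
r5 m[X2→φ0] = [1807, 1199, 600]
r5 m[X2→φ2] = [173446, 152592, 34932]
r5 m[X2→φ3] = [1854538, 1512048, 2328800]
r5 m[X3→φ2] = [12, 11, 9]
r5 m[X3→φ5] = [1970, 2344, 1787]
r6 m[φ0→X0] = [20444, 18613, 26450]
r6 m[φ0→X2] = [13342, 13872, 11644]
r6 m[φ1→X0] = [16, 17, 8]
r6 m[φ1→X13] = [660716, 1626002, 2157708]
r6 m[φ2→X2] = [139, 109, 200]
r6 m[φ2→X3] = [1437792, 1707356, 1299278]
r6 m[φ3→X1] = [7207434, 29261488, 11259000]
r6 m[φ3→X2] = [13, 11, 3]
r6 m[φ4→X0] = [12, 14, 10]
r6 m[φ4→X5] = [1428882, 1777132, 1238412]
r6 m[φ5→X4] = [31237, 12019, 22251]
r6 m[φ5→X3] = [12, 11, 9]
r6 m[φ6→X0] = [5, 3, 7]
r6 m[X0→φ0] = [960, 714, 560]
r6 m[X0→φ1] = [1226640, 781746, 1851500]
r6 m[X0→φ4] = [1635520, 949263, 1481200]
r6 m[X0→φ6] = [3925248, 4429894, 2116000]
r6 m[X4→φ5] = [1, 1, 1]
r6 m[X1→φ3] = [1, 1, 1]
r6 m[X13→φ1] = [1, 1, 1]
r6 m[X5→φ4] = [1, 1, 1]
r6 m[X2→φ0] = [1807, 1199, 600]
r6 m[X2→φ2] = [173446, 152592, 34932]
r6 m[X2→φ3] = [1854538, 1512048, 2328800]
r6 m[X3→φ2] = [12, 11, 9]
r6 m[X3→φ5] = [1437792, 1707356, 1299278]
r7 m[φ0→X0] = [20444, 18613, 26450]
r7 m[φ0→X2] = [13342, 13872, 11644]
r7 m[φ1→X0] = [16, 17, 8]
r7 m[φ1→X13] = [7094912, 17473694, 23159316]
r7 m[φ2→X2] = [139, 109, 200]
r7 m[φ2→X3] = [1437792, 1707356, 1299278]
r7 m[φ3→X1] = [7207434, 29261488, 11259000]
r7 m[φ3→X2] = [13, 11, 3]
r7 m[φ4→X0] = [12, 14, 10]
r7 m[φ4→X5] = [15354378, 19072012, 13301532]
r7 m[φ5→X4] = [22776186, 8750338, 16201398]
r7 m[φ5→X3] = [12, 11, 9]
r7 m[φ6→X0] = [5, 3, 7]
r7 m[X0→φ0] = [960, 714, 560]
r7 m[X0→φ1] = [1226640, 781746, 1851500]
r7 m[X0→φ4] = [1635520, 949263, 1481200]
r7 m[X0→φ6] = [3925248, 4429894, 2116000]
r7 m[X4→φ5] = [1, 1, 1]
r7 m[X1→φ3] = [1, 1, 1]
r7 m[X13→φ1] = [1, 1, 1]
r7 m[X5→φ4] = [1, 1, 1]
r7 m[X2→φ0] = [1807, 1199, 600]
r7 m[X2→φ2] = [173446, 152592, 34932]
r7 m[X2→φ3] = [1854538, 1512048, 2328800]
r7 m[X3→φ2] = [12, 11, 9]
r7 m[X3→φ5] = [1437792, 1707356, 1299278]
r8 m[φ0→X0] = [20444, 18613, 26450]
r8 m[φ0→X2] = [13342, 13872, 11644]
r8 m[φ1→X0] = [16, 17, 8]
r8 m[φ1→X13] = [7094912, 17473694, 23159316]
r8 m[φ2→X2] = [139, 109, 200]
r8 m[φ2→X3] = [1437792, 1707356, 1299278]
r8 m[φ3→X1] = [7207434, 29261488, 11259000]
r8 m[φ3→X2] = [13, 11, 3]
r8 m[φ4→X0] = [12, 14, 10]
r8 m[φ4→X5] = [15354378, 19072012, 13301532]
r8 m[φ5→X4] = [22776186, 8750338, 16201398]
r8 m[φ5→X3] = [12, 11, 9]
r8 m[φ6→X0] = [5, 3, 7]
r8 m[X0→φ0] = [960, 714, 560]
r8 m[X0→φ1] = [1226640, 781746, 1851500]
r8 m[X0→φ4] = [1635520, 949263, 1481200]
r8 m[X0→φ6] = [3925248, 4429894, 2116000]
r8 m[X4→φ5] = [1, 1, 1]
r8 m[X1→φ3] = [1, 1, 1]
r8 m[X13→φ1] = [1, 1, 1]
r8 m[X5→φ4] = [1, 1, 1]
r8 m[X2→φ0] = [1807, 1199, 600]
r8 m[X2→φ2] = [173446, 152592, 34932]
r8 m[X2→φ3] = [1854538, 1512048, 2328800]
r8 m[X3→φ2] = [12, 11, 9]
r8 m[X3→φ5] = [1437792, 1707356, 1299278]
fixed point reached at round 8
b[X1] = ⊗ incoming = [7207434, 29261488, 11259000]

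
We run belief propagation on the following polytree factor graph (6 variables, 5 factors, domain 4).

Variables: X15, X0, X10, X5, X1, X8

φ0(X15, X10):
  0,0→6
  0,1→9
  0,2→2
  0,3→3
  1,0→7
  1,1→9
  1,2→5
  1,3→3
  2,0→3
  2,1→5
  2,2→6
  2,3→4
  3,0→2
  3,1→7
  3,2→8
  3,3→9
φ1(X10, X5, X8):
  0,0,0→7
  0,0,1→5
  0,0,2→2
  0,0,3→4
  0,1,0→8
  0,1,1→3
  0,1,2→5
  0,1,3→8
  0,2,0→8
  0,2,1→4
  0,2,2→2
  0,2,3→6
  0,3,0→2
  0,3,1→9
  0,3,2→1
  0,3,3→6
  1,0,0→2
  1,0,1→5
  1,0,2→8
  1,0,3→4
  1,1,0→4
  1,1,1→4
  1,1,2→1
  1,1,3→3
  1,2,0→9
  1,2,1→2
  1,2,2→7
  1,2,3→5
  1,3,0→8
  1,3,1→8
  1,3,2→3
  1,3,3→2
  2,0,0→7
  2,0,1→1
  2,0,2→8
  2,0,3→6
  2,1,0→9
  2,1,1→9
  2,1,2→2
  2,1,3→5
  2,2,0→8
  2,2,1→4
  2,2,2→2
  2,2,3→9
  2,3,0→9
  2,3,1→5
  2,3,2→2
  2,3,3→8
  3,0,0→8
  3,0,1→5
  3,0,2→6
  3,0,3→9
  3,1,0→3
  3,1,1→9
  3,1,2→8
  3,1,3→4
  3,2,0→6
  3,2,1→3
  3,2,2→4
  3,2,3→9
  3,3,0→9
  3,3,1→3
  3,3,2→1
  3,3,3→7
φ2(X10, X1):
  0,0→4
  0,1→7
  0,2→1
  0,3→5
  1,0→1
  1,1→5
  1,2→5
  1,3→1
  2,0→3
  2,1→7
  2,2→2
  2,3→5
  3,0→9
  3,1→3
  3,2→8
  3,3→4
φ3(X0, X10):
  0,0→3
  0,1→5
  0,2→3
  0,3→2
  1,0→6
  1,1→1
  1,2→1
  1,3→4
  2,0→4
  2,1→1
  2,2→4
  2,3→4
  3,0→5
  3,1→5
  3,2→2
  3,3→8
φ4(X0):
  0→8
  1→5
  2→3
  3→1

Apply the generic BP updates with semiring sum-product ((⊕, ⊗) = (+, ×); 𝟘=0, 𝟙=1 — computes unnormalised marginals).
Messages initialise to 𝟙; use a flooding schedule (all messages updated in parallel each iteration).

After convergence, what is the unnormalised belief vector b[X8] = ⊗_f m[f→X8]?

b[X8] = [2152509, 1621155, 1279878, 1958916]

init: all messages = 𝟙 over 4 values
r1 m[φ0→X15] = [20, 24, 18, 26]
r1 m[φ0→X10] = [18, 30, 21, 19]
r1 m[φ1→X10] = [80, 75, 94, 94]
r1 m[φ1→X5] = [87, 85, 88, 83]
r1 m[φ1→X8] = [107, 79, 62, 95]
r1 m[φ2→X10] = [17, 12, 17, 24]
r1 m[φ2→X1] = [17, 22, 16, 15]
r1 m[φ3→X0] = [13, 12, 13, 20]
r1 m[φ3→X10] = [18, 12, 10, 18]
r1 m[φ4→X0] = [8, 5, 3, 1]
r1 m[X15→φ0] = [1, 1, 1, 1]
r1 m[X0→φ3] = [1, 1, 1, 1]
r1 m[X0→φ4] = [1, 1, 1, 1]
r1 m[X10→φ0] = [1, 1, 1, 1]
r1 m[X10→φ1] = [1, 1, 1, 1]
r1 m[X10→φ2] = [1, 1, 1, 1]
r1 m[X10→φ3] = [1, 1, 1, 1]
r1 m[X5→φ1] = [1, 1, 1, 1]
r1 m[X1→φ2] = [1, 1, 1, 1]
r1 m[X8→φ1] = [1, 1, 1, 1]
r2 m[φ0→X15] = [20, 24, 18, 26]
r2 m[φ0→X10] = [18, 30, 21, 19]
r2 m[φ1→X10] = [80, 75, 94, 94]
r2 m[φ1→X5] = [87, 85, 88, 83]
r2 m[φ1→X8] = [107, 79, 62, 95]
r2 m[φ2→X10] = [17, 12, 17, 24]
r2 m[φ2→X1] = [17, 22, 16, 15]
r2 m[φ3→X0] = [13, 12, 13, 20]
r2 m[φ3→X10] = [18, 12, 10, 18]
r2 m[φ4→X0] = [8, 5, 3, 1]
r2 m[X15→φ0] = [1, 1, 1, 1]
r2 m[X0→φ3] = [8, 5, 3, 1]
r2 m[X0→φ4] = [13, 12, 13, 20]
r2 m[X10→φ0] = [24480, 10800, 15980, 40608]
r2 m[X10→φ1] = [5508, 4320, 3570, 8208]
r2 m[X10→φ2] = [25920, 27000, 19740, 32148]
r2 m[X10→φ3] = [24480, 27000, 33558, 42864]
r2 m[X5→φ1] = [1, 1, 1, 1]
r2 m[X1→φ2] = [1, 1, 1, 1]
r2 m[X8→φ1] = [1, 1, 1, 1]
r3 m[φ0→X15] = [397864, 470284, 385752, 617872]
r3 m[φ0→X10] = [18, 30, 21, 19]
r3 m[φ1→X10] = [80, 75, 94, 94]
r3 m[φ1→X5] = [489588, 470274, 472206, 439704]
r3 m[φ1→X8] = [568278, 429738, 343092, 530664]
r3 m[φ2→X10] = [17, 12, 17, 24]
r3 m[φ2→X1] = [479232, 551064, 457584, 383892]
r3 m[φ3→X0] = [394842, 378894, 430608, 667428]
r3 m[φ3→X10] = [71, 53, 43, 56]
r3 m[φ4→X0] = [8, 5, 3, 1]
r3 m[X15→φ0] = [1, 1, 1, 1]
r3 m[X0→φ3] = [8, 5, 3, 1]
r3 m[X0→φ4] = [13, 12, 13, 20]
r3 m[X10→φ0] = [24480, 10800, 15980, 40608]
r3 m[X10→φ1] = [5508, 4320, 3570, 8208]
r3 m[X10→φ2] = [25920, 27000, 19740, 32148]
r3 m[X10→φ3] = [24480, 27000, 33558, 42864]
r3 m[X5→φ1] = [1, 1, 1, 1]
r3 m[X1→φ2] = [1, 1, 1, 1]
r3 m[X8→φ1] = [1, 1, 1, 1]
r4 m[φ0→X15] = [397864, 470284, 385752, 617872]
r4 m[φ0→X10] = [18, 30, 21, 19]
r4 m[φ1→X10] = [80, 75, 94, 94]
r4 m[φ1→X5] = [489588, 470274, 472206, 439704]
r4 m[φ1→X8] = [568278, 429738, 343092, 530664]
r4 m[φ2→X10] = [17, 12, 17, 24]
r4 m[φ2→X1] = [479232, 551064, 457584, 383892]
r4 m[φ3→X0] = [394842, 378894, 430608, 667428]
r4 m[φ3→X10] = [71, 53, 43, 56]
r4 m[φ4→X0] = [8, 5, 3, 1]
r4 m[X15→φ0] = [1, 1, 1, 1]
r4 m[X0→φ3] = [8, 5, 3, 1]
r4 m[X0→φ4] = [394842, 378894, 430608, 667428]
r4 m[X10→φ0] = [96560, 47700, 68714, 126336]
r4 m[X10→φ1] = [21726, 19080, 15351, 25536]
r4 m[X10→φ2] = [102240, 119250, 84882, 100016]
r4 m[X10→φ3] = [24480, 27000, 33558, 42864]
r4 m[X5→φ1] = [1, 1, 1, 1]
r4 m[X1→φ2] = [1, 1, 1, 1]
r4 m[X8→φ1] = [1, 1, 1, 1]
r5 m[φ0→X15] = [1525096, 1827798, 1445808, 2213756]
r5 m[φ0→X10] = [18, 30, 21, 19]
r5 m[φ1→X10] = [80, 75, 94, 94]
r5 m[φ1→X5] = [1806318, 1747023, 1788225, 1670892]
r5 m[φ1→X8] = [2152509, 1621155, 1279878, 1958916]
r5 m[φ2→X10] = [17, 12, 17, 24]
r5 m[φ2→X1] = [1683000, 2206152, 1668382, 1454924]
r5 m[φ3→X0] = [394842, 378894, 430608, 667428]
r5 m[φ3→X10] = [71, 53, 43, 56]
r5 m[φ4→X0] = [8, 5, 3, 1]
r5 m[X15→φ0] = [1, 1, 1, 1]
r5 m[X0→φ3] = [8, 5, 3, 1]
r5 m[X0→φ4] = [394842, 378894, 430608, 667428]
r5 m[X10→φ0] = [96560, 47700, 68714, 126336]
r5 m[X10→φ1] = [21726, 19080, 15351, 25536]
r5 m[X10→φ2] = [102240, 119250, 84882, 100016]
r5 m[X10→φ3] = [24480, 27000, 33558, 42864]
r5 m[X5→φ1] = [1, 1, 1, 1]
r5 m[X1→φ2] = [1, 1, 1, 1]
r5 m[X8→φ1] = [1, 1, 1, 1]
r6 m[φ0→X15] = [1525096, 1827798, 1445808, 2213756]
r6 m[φ0→X10] = [18, 30, 21, 19]
r6 m[φ1→X10] = [80, 75, 94, 94]
r6 m[φ1→X5] = [1806318, 1747023, 1788225, 1670892]
r6 m[φ1→X8] = [2152509, 1621155, 1279878, 1958916]
r6 m[φ2→X10] = [17, 12, 17, 24]
r6 m[φ2→X1] = [1683000, 2206152, 1668382, 1454924]
r6 m[φ3→X0] = [394842, 378894, 430608, 667428]
r6 m[φ3→X10] = [71, 53, 43, 56]
r6 m[φ4→X0] = [8, 5, 3, 1]
r6 m[X15→φ0] = [1, 1, 1, 1]
r6 m[X0→φ3] = [8, 5, 3, 1]
r6 m[X0→φ4] = [394842, 378894, 430608, 667428]
r6 m[X10→φ0] = [96560, 47700, 68714, 126336]
r6 m[X10→φ1] = [21726, 19080, 15351, 25536]
r6 m[X10→φ2] = [102240, 119250, 84882, 100016]
r6 m[X10→φ3] = [24480, 27000, 33558, 42864]
r6 m[X5→φ1] = [1, 1, 1, 1]
r6 m[X1→φ2] = [1, 1, 1, 1]
r6 m[X8→φ1] = [1, 1, 1, 1]
fixed point reached at round 6
b[X8] = ⊗ incoming = [2152509, 1621155, 1279878, 1958916]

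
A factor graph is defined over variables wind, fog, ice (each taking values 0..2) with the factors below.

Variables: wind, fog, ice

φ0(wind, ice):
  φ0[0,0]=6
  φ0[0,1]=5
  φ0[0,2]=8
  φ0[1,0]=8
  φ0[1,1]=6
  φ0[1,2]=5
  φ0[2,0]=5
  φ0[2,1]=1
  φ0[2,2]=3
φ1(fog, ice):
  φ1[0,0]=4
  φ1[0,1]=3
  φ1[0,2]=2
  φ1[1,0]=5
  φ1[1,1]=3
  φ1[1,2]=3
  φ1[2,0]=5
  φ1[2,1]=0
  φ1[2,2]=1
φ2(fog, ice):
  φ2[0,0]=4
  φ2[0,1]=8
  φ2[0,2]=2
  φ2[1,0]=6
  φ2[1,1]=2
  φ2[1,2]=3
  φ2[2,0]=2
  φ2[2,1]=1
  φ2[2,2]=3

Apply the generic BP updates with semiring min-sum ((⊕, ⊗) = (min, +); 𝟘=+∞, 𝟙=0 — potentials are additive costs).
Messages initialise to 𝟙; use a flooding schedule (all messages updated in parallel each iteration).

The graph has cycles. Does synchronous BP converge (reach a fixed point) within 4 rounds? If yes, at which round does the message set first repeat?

init: all messages = 𝟙 over 3 values
r1 m[φ0→wind] = [5, 5, 1]
r1 m[φ0→ice] = [5, 1, 3]
r1 m[φ1→fog] = [2, 3, 0]
r1 m[φ1→ice] = [4, 0, 1]
r1 m[φ2→fog] = [2, 2, 1]
r1 m[φ2→ice] = [2, 1, 2]
r1 m[wind→φ0] = [0, 0, 0]
r1 m[fog→φ1] = [0, 0, 0]
r1 m[fog→φ2] = [0, 0, 0]
r1 m[ice→φ0] = [0, 0, 0]
r1 m[ice→φ1] = [0, 0, 0]
r1 m[ice→φ2] = [0, 0, 0]
r2 m[φ0→wind] = [5, 5, 1]
r2 m[φ0→ice] = [5, 1, 3]
r2 m[φ1→fog] = [2, 3, 0]
r2 m[φ1→ice] = [4, 0, 1]
r2 m[φ2→fog] = [2, 2, 1]
r2 m[φ2→ice] = [2, 1, 2]
r2 m[wind→φ0] = [0, 0, 0]
r2 m[fog→φ1] = [2, 2, 1]
r2 m[fog→φ2] = [2, 3, 0]
r2 m[ice→φ0] = [6, 1, 3]
r2 m[ice→φ1] = [7, 2, 5]
r2 m[ice→φ2] = [9, 1, 4]
r3 m[φ0→wind] = [6, 7, 2]
r3 m[φ0→ice] = [5, 1, 3]
r3 m[φ1→fog] = [5, 5, 2]
r3 m[φ1→ice] = [6, 1, 2]
r3 m[φ2→fog] = [6, 3, 2]
r3 m[φ2→ice] = [2, 1, 3]
r3 m[wind→φ0] = [0, 0, 0]
r3 m[fog→φ1] = [2, 2, 1]
r3 m[fog→φ2] = [2, 3, 0]
r3 m[ice→φ0] = [6, 1, 3]
r3 m[ice→φ1] = [7, 2, 5]
r3 m[ice→φ2] = [9, 1, 4]
r4 m[φ0→wind] = [6, 7, 2]
r4 m[φ0→ice] = [5, 1, 3]
r4 m[φ1→fog] = [5, 5, 2]
r4 m[φ1→ice] = [6, 1, 2]
r4 m[φ2→fog] = [6, 3, 2]
r4 m[φ2→ice] = [2, 1, 3]
r4 m[wind→φ0] = [0, 0, 0]
r4 m[fog→φ1] = [6, 3, 2]
r4 m[fog→φ2] = [5, 5, 2]
r4 m[ice→φ0] = [8, 2, 5]
r4 m[ice→φ1] = [7, 2, 6]
r4 m[ice→φ2] = [11, 2, 5]
no fixed point within 4 rounds

NOT CONVERGED within 4 rounds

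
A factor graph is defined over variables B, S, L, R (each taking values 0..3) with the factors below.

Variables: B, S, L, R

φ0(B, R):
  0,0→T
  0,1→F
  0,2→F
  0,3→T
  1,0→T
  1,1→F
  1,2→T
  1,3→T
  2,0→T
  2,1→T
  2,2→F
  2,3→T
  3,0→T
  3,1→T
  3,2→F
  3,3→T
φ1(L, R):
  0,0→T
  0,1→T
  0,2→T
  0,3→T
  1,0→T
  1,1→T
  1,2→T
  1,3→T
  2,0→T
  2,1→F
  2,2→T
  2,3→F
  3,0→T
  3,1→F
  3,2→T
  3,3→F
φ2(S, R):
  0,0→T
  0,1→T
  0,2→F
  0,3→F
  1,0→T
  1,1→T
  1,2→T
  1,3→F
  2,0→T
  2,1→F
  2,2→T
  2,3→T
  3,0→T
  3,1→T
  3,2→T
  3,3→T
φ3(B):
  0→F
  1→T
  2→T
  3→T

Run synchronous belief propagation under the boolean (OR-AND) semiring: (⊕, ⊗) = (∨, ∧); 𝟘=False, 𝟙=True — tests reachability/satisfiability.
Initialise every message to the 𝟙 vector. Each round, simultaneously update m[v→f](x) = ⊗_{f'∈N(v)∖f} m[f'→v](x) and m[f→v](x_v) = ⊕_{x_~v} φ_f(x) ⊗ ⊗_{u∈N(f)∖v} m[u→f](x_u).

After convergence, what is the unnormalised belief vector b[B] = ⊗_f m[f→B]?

b[B] = [F, T, T, T]

init: all messages = 𝟙 over 4 values
r1 m[φ0→B] = [T, T, T, T]
r1 m[φ0→R] = [T, T, T, T]
r1 m[φ1→L] = [T, T, T, T]
r1 m[φ1→R] = [T, T, T, T]
r1 m[φ2→S] = [T, T, T, T]
r1 m[φ2→R] = [T, T, T, T]
r1 m[φ3→B] = [F, T, T, T]
r1 m[B→φ0] = [T, T, T, T]
r1 m[B→φ3] = [T, T, T, T]
r1 m[S→φ2] = [T, T, T, T]
r1 m[L→φ1] = [T, T, T, T]
r1 m[R→φ0] = [T, T, T, T]
r1 m[R→φ1] = [T, T, T, T]
r1 m[R→φ2] = [T, T, T, T]
r2 m[φ0→B] = [T, T, T, T]
r2 m[φ0→R] = [T, T, T, T]
r2 m[φ1→L] = [T, T, T, T]
r2 m[φ1→R] = [T, T, T, T]
r2 m[φ2→S] = [T, T, T, T]
r2 m[φ2→R] = [T, T, T, T]
r2 m[φ3→B] = [F, T, T, T]
r2 m[B→φ0] = [F, T, T, T]
r2 m[B→φ3] = [T, T, T, T]
r2 m[S→φ2] = [T, T, T, T]
r2 m[L→φ1] = [T, T, T, T]
r2 m[R→φ0] = [T, T, T, T]
r2 m[R→φ1] = [T, T, T, T]
r2 m[R→φ2] = [T, T, T, T]
r3 m[φ0→B] = [T, T, T, T]
r3 m[φ0→R] = [T, T, T, T]
r3 m[φ1→L] = [T, T, T, T]
r3 m[φ1→R] = [T, T, T, T]
r3 m[φ2→S] = [T, T, T, T]
r3 m[φ2→R] = [T, T, T, T]
r3 m[φ3→B] = [F, T, T, T]
r3 m[B→φ0] = [F, T, T, T]
r3 m[B→φ3] = [T, T, T, T]
r3 m[S→φ2] = [T, T, T, T]
r3 m[L→φ1] = [T, T, T, T]
r3 m[R→φ0] = [T, T, T, T]
r3 m[R→φ1] = [T, T, T, T]
r3 m[R→φ2] = [T, T, T, T]
fixed point reached at round 3
b[B] = ⊗ incoming = [F, T, T, T]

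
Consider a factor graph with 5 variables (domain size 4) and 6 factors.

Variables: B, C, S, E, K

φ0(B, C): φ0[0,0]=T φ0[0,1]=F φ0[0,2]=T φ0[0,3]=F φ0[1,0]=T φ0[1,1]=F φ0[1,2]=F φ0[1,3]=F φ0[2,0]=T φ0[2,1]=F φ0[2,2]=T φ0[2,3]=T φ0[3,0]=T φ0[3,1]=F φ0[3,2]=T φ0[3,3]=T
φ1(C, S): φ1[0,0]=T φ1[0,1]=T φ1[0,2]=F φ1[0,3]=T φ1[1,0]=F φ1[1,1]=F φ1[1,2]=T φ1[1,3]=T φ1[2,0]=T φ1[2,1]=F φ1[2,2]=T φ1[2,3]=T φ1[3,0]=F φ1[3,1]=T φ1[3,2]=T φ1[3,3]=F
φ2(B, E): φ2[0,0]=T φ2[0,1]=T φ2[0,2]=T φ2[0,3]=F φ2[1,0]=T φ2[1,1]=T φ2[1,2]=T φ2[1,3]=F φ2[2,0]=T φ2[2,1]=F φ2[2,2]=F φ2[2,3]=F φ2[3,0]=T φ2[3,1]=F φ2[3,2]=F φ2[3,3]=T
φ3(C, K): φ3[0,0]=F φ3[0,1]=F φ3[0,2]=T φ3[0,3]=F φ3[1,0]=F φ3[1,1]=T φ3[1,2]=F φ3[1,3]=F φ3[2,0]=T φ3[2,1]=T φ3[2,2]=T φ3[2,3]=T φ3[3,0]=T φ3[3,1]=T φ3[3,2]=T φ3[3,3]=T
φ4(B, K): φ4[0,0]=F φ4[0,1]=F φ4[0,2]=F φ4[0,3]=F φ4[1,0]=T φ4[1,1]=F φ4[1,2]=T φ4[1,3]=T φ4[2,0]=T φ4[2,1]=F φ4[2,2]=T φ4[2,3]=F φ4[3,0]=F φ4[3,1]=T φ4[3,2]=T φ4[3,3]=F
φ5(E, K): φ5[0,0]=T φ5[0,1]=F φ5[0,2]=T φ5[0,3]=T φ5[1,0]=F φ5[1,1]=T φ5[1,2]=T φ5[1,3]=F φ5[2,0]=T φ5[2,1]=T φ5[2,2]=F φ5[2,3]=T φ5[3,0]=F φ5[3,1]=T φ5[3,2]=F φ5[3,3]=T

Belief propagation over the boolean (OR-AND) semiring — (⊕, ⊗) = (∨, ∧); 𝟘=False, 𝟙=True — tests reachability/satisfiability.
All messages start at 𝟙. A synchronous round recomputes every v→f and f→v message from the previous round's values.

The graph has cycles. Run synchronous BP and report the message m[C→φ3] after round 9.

message @ round 9 = [T, F, T, T]

init: all messages = 𝟙 over 4 values
r1 m[φ0→B] = [T, T, T, T]
r1 m[φ0→C] = [T, F, T, T]
r1 m[φ1→C] = [T, T, T, T]
r1 m[φ1→S] = [T, T, T, T]
r1 m[φ2→B] = [T, T, T, T]
r1 m[φ2→E] = [T, T, T, T]
r1 m[φ3→C] = [T, T, T, T]
r1 m[φ3→K] = [T, T, T, T]
r1 m[φ4→B] = [F, T, T, T]
r1 m[φ4→K] = [T, T, T, T]
r1 m[φ5→E] = [T, T, T, T]
r1 m[φ5→K] = [T, T, T, T]
r1 m[B→φ0] = [T, T, T, T]
r1 m[B→φ2] = [T, T, T, T]
r1 m[B→φ4] = [T, T, T, T]
r1 m[C→φ0] = [T, T, T, T]
r1 m[C→φ1] = [T, T, T, T]
r1 m[C→φ3] = [T, T, T, T]
r1 m[S→φ1] = [T, T, T, T]
r1 m[E→φ2] = [T, T, T, T]
r1 m[E→φ5] = [T, T, T, T]
r1 m[K→φ3] = [T, T, T, T]
r1 m[K→φ4] = [T, T, T, T]
r1 m[K→φ5] = [T, T, T, T]
r2 m[φ0→B] = [T, T, T, T]
r2 m[φ0→C] = [T, F, T, T]
r2 m[φ1→C] = [T, T, T, T]
r2 m[φ1→S] = [T, T, T, T]
r2 m[φ2→B] = [T, T, T, T]
r2 m[φ2→E] = [T, T, T, T]
r2 m[φ3→C] = [T, T, T, T]
r2 m[φ3→K] = [T, T, T, T]
r2 m[φ4→B] = [F, T, T, T]
r2 m[φ4→K] = [T, T, T, T]
r2 m[φ5→E] = [T, T, T, T]
r2 m[φ5→K] = [T, T, T, T]
r2 m[B→φ0] = [F, T, T, T]
r2 m[B→φ2] = [F, T, T, T]
r2 m[B→φ4] = [T, T, T, T]
r2 m[C→φ0] = [T, T, T, T]
r2 m[C→φ1] = [T, F, T, T]
r2 m[C→φ3] = [T, F, T, T]
r2 m[S→φ1] = [T, T, T, T]
r2 m[E→φ2] = [T, T, T, T]
r2 m[E→φ5] = [T, T, T, T]
r2 m[K→φ3] = [T, T, T, T]
r2 m[K→φ4] = [T, T, T, T]
r2 m[K→φ5] = [T, T, T, T]
r3 m[φ0→B] = [T, T, T, T]
r3 m[φ0→C] = [T, F, T, T]
r3 m[φ1→C] = [T, T, T, T]
r3 m[φ1→S] = [T, T, T, T]
r3 m[φ2→B] = [T, T, T, T]
r3 m[φ2→E] = [T, T, T, T]
r3 m[φ3→C] = [T, T, T, T]
r3 m[φ3→K] = [T, T, T, T]
r3 m[φ4→B] = [F, T, T, T]
r3 m[φ4→K] = [T, T, T, T]
r3 m[φ5→E] = [T, T, T, T]
r3 m[φ5→K] = [T, T, T, T]
r3 m[B→φ0] = [F, T, T, T]
r3 m[B→φ2] = [F, T, T, T]
r3 m[B→φ4] = [T, T, T, T]
r3 m[C→φ0] = [T, T, T, T]
r3 m[C→φ1] = [T, F, T, T]
r3 m[C→φ3] = [T, F, T, T]
r3 m[S→φ1] = [T, T, T, T]
r3 m[E→φ2] = [T, T, T, T]
r3 m[E→φ5] = [T, T, T, T]
r3 m[K→φ3] = [T, T, T, T]
r3 m[K→φ4] = [T, T, T, T]
r3 m[K→φ5] = [T, T, T, T]
r4 m[φ0→B] = [T, T, T, T]
r4 m[φ0→C] = [T, F, T, T]
r4 m[φ1→C] = [T, T, T, T]
r4 m[φ1→S] = [T, T, T, T]
r4 m[φ2→B] = [T, T, T, T]
r4 m[φ2→E] = [T, T, T, T]
r4 m[φ3→C] = [T, T, T, T]
r4 m[φ3→K] = [T, T, T, T]
r4 m[φ4→B] = [F, T, T, T]
r4 m[φ4→K] = [T, T, T, T]
r4 m[φ5→E] = [T, T, T, T]
r4 m[φ5→K] = [T, T, T, T]
r4 m[B→φ0] = [F, T, T, T]
r4 m[B→φ2] = [F, T, T, T]
r4 m[B→φ4] = [T, T, T, T]
r4 m[C→φ0] = [T, T, T, T]
r4 m[C→φ1] = [T, F, T, T]
r4 m[C→φ3] = [T, F, T, T]
r4 m[S→φ1] = [T, T, T, T]
r4 m[E→φ2] = [T, T, T, T]
r4 m[E→φ5] = [T, T, T, T]
r4 m[K→φ3] = [T, T, T, T]
r4 m[K→φ4] = [T, T, T, T]
r4 m[K→φ5] = [T, T, T, T]
r5 m[φ0→B] = [T, T, T, T]
r5 m[φ0→C] = [T, F, T, T]
r5 m[φ1→C] = [T, T, T, T]
r5 m[φ1→S] = [T, T, T, T]
r5 m[φ2→B] = [T, T, T, T]
r5 m[φ2→E] = [T, T, T, T]
r5 m[φ3→C] = [T, T, T, T]
r5 m[φ3→K] = [T, T, T, T]
r5 m[φ4→B] = [F, T, T, T]
r5 m[φ4→K] = [T, T, T, T]
r5 m[φ5→E] = [T, T, T, T]
r5 m[φ5→K] = [T, T, T, T]
r5 m[B→φ0] = [F, T, T, T]
r5 m[B→φ2] = [F, T, T, T]
r5 m[B→φ4] = [T, T, T, T]
r5 m[C→φ0] = [T, T, T, T]
r5 m[C→φ1] = [T, F, T, T]
r5 m[C→φ3] = [T, F, T, T]
r5 m[S→φ1] = [T, T, T, T]
r5 m[E→φ2] = [T, T, T, T]
r5 m[E→φ5] = [T, T, T, T]
r5 m[K→φ3] = [T, T, T, T]
r5 m[K→φ4] = [T, T, T, T]
r5 m[K→φ5] = [T, T, T, T]
r6 m[φ0→B] = [T, T, T, T]
r6 m[φ0→C] = [T, F, T, T]
r6 m[φ1→C] = [T, T, T, T]
r6 m[φ1→S] = [T, T, T, T]
r6 m[φ2→B] = [T, T, T, T]
r6 m[φ2→E] = [T, T, T, T]
r6 m[φ3→C] = [T, T, T, T]
r6 m[φ3→K] = [T, T, T, T]
r6 m[φ4→B] = [F, T, T, T]
r6 m[φ4→K] = [T, T, T, T]
r6 m[φ5→E] = [T, T, T, T]
r6 m[φ5→K] = [T, T, T, T]
r6 m[B→φ0] = [F, T, T, T]
r6 m[B→φ2] = [F, T, T, T]
r6 m[B→φ4] = [T, T, T, T]
r6 m[C→φ0] = [T, T, T, T]
r6 m[C→φ1] = [T, F, T, T]
r6 m[C→φ3] = [T, F, T, T]
r6 m[S→φ1] = [T, T, T, T]
r6 m[E→φ2] = [T, T, T, T]
r6 m[E→φ5] = [T, T, T, T]
r6 m[K→φ3] = [T, T, T, T]
r6 m[K→φ4] = [T, T, T, T]
r6 m[K→φ5] = [T, T, T, T]
r7 m[φ0→B] = [T, T, T, T]
r7 m[φ0→C] = [T, F, T, T]
r7 m[φ1→C] = [T, T, T, T]
r7 m[φ1→S] = [T, T, T, T]
r7 m[φ2→B] = [T, T, T, T]
r7 m[φ2→E] = [T, T, T, T]
r7 m[φ3→C] = [T, T, T, T]
r7 m[φ3→K] = [T, T, T, T]
r7 m[φ4→B] = [F, T, T, T]
r7 m[φ4→K] = [T, T, T, T]
r7 m[φ5→E] = [T, T, T, T]
r7 m[φ5→K] = [T, T, T, T]
r7 m[B→φ0] = [F, T, T, T]
r7 m[B→φ2] = [F, T, T, T]
r7 m[B→φ4] = [T, T, T, T]
r7 m[C→φ0] = [T, T, T, T]
r7 m[C→φ1] = [T, F, T, T]
r7 m[C→φ3] = [T, F, T, T]
r7 m[S→φ1] = [T, T, T, T]
r7 m[E→φ2] = [T, T, T, T]
r7 m[E→φ5] = [T, T, T, T]
r7 m[K→φ3] = [T, T, T, T]
r7 m[K→φ4] = [T, T, T, T]
r7 m[K→φ5] = [T, T, T, T]
r8 m[φ0→B] = [T, T, T, T]
r8 m[φ0→C] = [T, F, T, T]
r8 m[φ1→C] = [T, T, T, T]
r8 m[φ1→S] = [T, T, T, T]
r8 m[φ2→B] = [T, T, T, T]
r8 m[φ2→E] = [T, T, T, T]
r8 m[φ3→C] = [T, T, T, T]
r8 m[φ3→K] = [T, T, T, T]
r8 m[φ4→B] = [F, T, T, T]
r8 m[φ4→K] = [T, T, T, T]
r8 m[φ5→E] = [T, T, T, T]
r8 m[φ5→K] = [T, T, T, T]
r8 m[B→φ0] = [F, T, T, T]
r8 m[B→φ2] = [F, T, T, T]
r8 m[B→φ4] = [T, T, T, T]
r8 m[C→φ0] = [T, T, T, T]
r8 m[C→φ1] = [T, F, T, T]
r8 m[C→φ3] = [T, F, T, T]
r8 m[S→φ1] = [T, T, T, T]
r8 m[E→φ2] = [T, T, T, T]
r8 m[E→φ5] = [T, T, T, T]
r8 m[K→φ3] = [T, T, T, T]
r8 m[K→φ4] = [T, T, T, T]
r8 m[K→φ5] = [T, T, T, T]
r9 m[φ0→B] = [T, T, T, T]
r9 m[φ0→C] = [T, F, T, T]
r9 m[φ1→C] = [T, T, T, T]
r9 m[φ1→S] = [T, T, T, T]
r9 m[φ2→B] = [T, T, T, T]
r9 m[φ2→E] = [T, T, T, T]
r9 m[φ3→C] = [T, T, T, T]
r9 m[φ3→K] = [T, T, T, T]
r9 m[φ4→B] = [F, T, T, T]
r9 m[φ4→K] = [T, T, T, T]
r9 m[φ5→E] = [T, T, T, T]
r9 m[φ5→K] = [T, T, T, T]
r9 m[B→φ0] = [F, T, T, T]
r9 m[B→φ2] = [F, T, T, T]
r9 m[B→φ4] = [T, T, T, T]
r9 m[C→φ0] = [T, T, T, T]
r9 m[C→φ1] = [T, F, T, T]
r9 m[C→φ3] = [T, F, T, T]
r9 m[S→φ1] = [T, T, T, T]
r9 m[E→φ2] = [T, T, T, T]
r9 m[E→φ5] = [T, T, T, T]
r9 m[K→φ3] = [T, T, T, T]
r9 m[K→φ4] = [T, T, T, T]
r9 m[K→φ5] = [T, T, T, T]
fixed point reached at round 3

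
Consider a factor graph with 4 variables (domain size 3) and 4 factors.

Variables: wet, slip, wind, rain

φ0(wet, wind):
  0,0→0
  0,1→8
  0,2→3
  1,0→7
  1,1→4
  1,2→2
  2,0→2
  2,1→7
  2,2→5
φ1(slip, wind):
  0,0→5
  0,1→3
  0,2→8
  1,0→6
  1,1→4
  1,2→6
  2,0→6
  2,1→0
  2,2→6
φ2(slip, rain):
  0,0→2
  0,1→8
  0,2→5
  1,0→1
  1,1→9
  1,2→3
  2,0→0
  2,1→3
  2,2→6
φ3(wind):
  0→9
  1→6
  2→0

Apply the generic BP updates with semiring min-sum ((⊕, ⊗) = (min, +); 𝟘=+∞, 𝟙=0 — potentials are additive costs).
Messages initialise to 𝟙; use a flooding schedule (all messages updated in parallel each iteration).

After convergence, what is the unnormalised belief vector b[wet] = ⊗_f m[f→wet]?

init: all messages = 𝟙 over 3 values
r1 m[φ0→wet] = [0, 2, 2]
r1 m[φ0→wind] = [0, 4, 2]
r1 m[φ1→slip] = [3, 4, 0]
r1 m[φ1→wind] = [5, 0, 6]
r1 m[φ2→slip] = [2, 1, 0]
r1 m[φ2→rain] = [0, 3, 3]
r1 m[φ3→wind] = [9, 6, 0]
r1 m[wet→φ0] = [0, 0, 0]
r1 m[slip→φ1] = [0, 0, 0]
r1 m[slip→φ2] = [0, 0, 0]
r1 m[wind→φ0] = [0, 0, 0]
r1 m[wind→φ1] = [0, 0, 0]
r1 m[wind→φ3] = [0, 0, 0]
r1 m[rain→φ2] = [0, 0, 0]
r2 m[φ0→wet] = [0, 2, 2]
r2 m[φ0→wind] = [0, 4, 2]
r2 m[φ1→slip] = [3, 4, 0]
r2 m[φ1→wind] = [5, 0, 6]
r2 m[φ2→slip] = [2, 1, 0]
r2 m[φ2→rain] = [0, 3, 3]
r2 m[φ3→wind] = [9, 6, 0]
r2 m[wet→φ0] = [0, 0, 0]
r2 m[slip→φ1] = [2, 1, 0]
r2 m[slip→φ2] = [3, 4, 0]
r2 m[wind→φ0] = [14, 6, 6]
r2 m[wind→φ1] = [9, 10, 2]
r2 m[wind→φ3] = [5, 4, 8]
r2 m[rain→φ2] = [0, 0, 0]
r3 m[φ0→wet] = [9, 8, 11]
r3 m[φ0→wind] = [0, 4, 2]
r3 m[φ1→slip] = [10, 8, 8]
r3 m[φ1→wind] = [6, 0, 6]
r3 m[φ2→slip] = [2, 1, 0]
r3 m[φ2→rain] = [0, 3, 6]
r3 m[φ3→wind] = [9, 6, 0]
r3 m[wet→φ0] = [0, 0, 0]
r3 m[slip→φ1] = [2, 1, 0]
r3 m[slip→φ2] = [3, 4, 0]
r3 m[wind→φ0] = [14, 6, 6]
r3 m[wind→φ1] = [9, 10, 2]
r3 m[wind→φ3] = [5, 4, 8]
r3 m[rain→φ2] = [0, 0, 0]
r4 m[φ0→wet] = [9, 8, 11]
r4 m[φ0→wind] = [0, 4, 2]
r4 m[φ1→slip] = [10, 8, 8]
r4 m[φ1→wind] = [6, 0, 6]
r4 m[φ2→slip] = [2, 1, 0]
r4 m[φ2→rain] = [0, 3, 6]
r4 m[φ3→wind] = [9, 6, 0]
r4 m[wet→φ0] = [0, 0, 0]
r4 m[slip→φ1] = [2, 1, 0]
r4 m[slip→φ2] = [10, 8, 8]
r4 m[wind→φ0] = [15, 6, 6]
r4 m[wind→φ1] = [9, 10, 2]
r4 m[wind→φ3] = [6, 4, 8]
r4 m[rain→φ2] = [0, 0, 0]
r5 m[φ0→wet] = [9, 8, 11]
r5 m[φ0→wind] = [0, 4, 2]
r5 m[φ1→slip] = [10, 8, 8]
r5 m[φ1→wind] = [6, 0, 6]
r5 m[φ2→slip] = [2, 1, 0]
r5 m[φ2→rain] = [8, 11, 11]
r5 m[φ3→wind] = [9, 6, 0]
r5 m[wet→φ0] = [0, 0, 0]
r5 m[slip→φ1] = [2, 1, 0]
r5 m[slip→φ2] = [10, 8, 8]
r5 m[wind→φ0] = [15, 6, 6]
r5 m[wind→φ1] = [9, 10, 2]
r5 m[wind→φ3] = [6, 4, 8]
r5 m[rain→φ2] = [0, 0, 0]
r6 m[φ0→wet] = [9, 8, 11]
r6 m[φ0→wind] = [0, 4, 2]
r6 m[φ1→slip] = [10, 8, 8]
r6 m[φ1→wind] = [6, 0, 6]
r6 m[φ2→slip] = [2, 1, 0]
r6 m[φ2→rain] = [8, 11, 11]
r6 m[φ3→wind] = [9, 6, 0]
r6 m[wet→φ0] = [0, 0, 0]
r6 m[slip→φ1] = [2, 1, 0]
r6 m[slip→φ2] = [10, 8, 8]
r6 m[wind→φ0] = [15, 6, 6]
r6 m[wind→φ1] = [9, 10, 2]
r6 m[wind→φ3] = [6, 4, 8]
r6 m[rain→φ2] = [0, 0, 0]
fixed point reached at round 6
b[wet] = ⊗ incoming = [9, 8, 11]

b[wet] = [9, 8, 11]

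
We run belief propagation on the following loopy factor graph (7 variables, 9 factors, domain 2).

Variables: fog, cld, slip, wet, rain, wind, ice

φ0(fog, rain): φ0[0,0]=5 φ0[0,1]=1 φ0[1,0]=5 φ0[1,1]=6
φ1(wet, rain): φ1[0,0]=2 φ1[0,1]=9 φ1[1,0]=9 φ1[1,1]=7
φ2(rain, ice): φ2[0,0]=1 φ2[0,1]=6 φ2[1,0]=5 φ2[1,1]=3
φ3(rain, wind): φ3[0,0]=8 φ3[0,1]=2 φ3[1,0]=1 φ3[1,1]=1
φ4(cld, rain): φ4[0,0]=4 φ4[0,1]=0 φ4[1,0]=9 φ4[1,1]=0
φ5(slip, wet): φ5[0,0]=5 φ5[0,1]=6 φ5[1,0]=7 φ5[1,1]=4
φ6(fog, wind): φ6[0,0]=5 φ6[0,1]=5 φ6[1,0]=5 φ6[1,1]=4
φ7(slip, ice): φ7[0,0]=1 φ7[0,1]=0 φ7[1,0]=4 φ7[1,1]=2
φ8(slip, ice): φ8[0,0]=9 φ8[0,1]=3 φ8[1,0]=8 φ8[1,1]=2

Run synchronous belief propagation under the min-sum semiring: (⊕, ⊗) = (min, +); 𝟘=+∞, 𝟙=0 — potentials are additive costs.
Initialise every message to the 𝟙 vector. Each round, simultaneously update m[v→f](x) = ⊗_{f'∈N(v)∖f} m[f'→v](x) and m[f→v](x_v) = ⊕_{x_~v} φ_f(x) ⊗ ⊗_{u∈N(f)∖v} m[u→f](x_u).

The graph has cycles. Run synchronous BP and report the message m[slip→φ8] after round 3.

message @ round 3 = [5, 6]

init: all messages = 𝟙 over 2 values
r1 m[φ0→fog] = [1, 5]
r1 m[φ0→rain] = [5, 1]
r1 m[φ1→wet] = [2, 7]
r1 m[φ1→rain] = [2, 7]
r1 m[φ2→rain] = [1, 3]
r1 m[φ2→ice] = [1, 3]
r1 m[φ3→rain] = [2, 1]
r1 m[φ3→wind] = [1, 1]
r1 m[φ4→cld] = [0, 0]
r1 m[φ4→rain] = [4, 0]
r1 m[φ5→slip] = [5, 4]
r1 m[φ5→wet] = [5, 4]
r1 m[φ6→fog] = [5, 4]
r1 m[φ6→wind] = [5, 4]
r1 m[φ7→slip] = [0, 2]
r1 m[φ7→ice] = [1, 0]
r1 m[φ8→slip] = [3, 2]
r1 m[φ8→ice] = [8, 2]
r1 m[fog→φ0] = [0, 0]
r1 m[fog→φ6] = [0, 0]
r1 m[cld→φ4] = [0, 0]
r1 m[slip→φ5] = [0, 0]
r1 m[slip→φ7] = [0, 0]
r1 m[slip→φ8] = [0, 0]
r1 m[wet→φ1] = [0, 0]
r1 m[wet→φ5] = [0, 0]
r1 m[rain→φ0] = [0, 0]
r1 m[rain→φ1] = [0, 0]
r1 m[rain→φ2] = [0, 0]
r1 m[rain→φ3] = [0, 0]
r1 m[rain→φ4] = [0, 0]
r1 m[wind→φ3] = [0, 0]
r1 m[wind→φ6] = [0, 0]
r1 m[ice→φ2] = [0, 0]
r1 m[ice→φ7] = [0, 0]
r1 m[ice→φ8] = [0, 0]
r2 m[φ0→fog] = [1, 5]
r2 m[φ0→rain] = [5, 1]
r2 m[φ1→wet] = [2, 7]
r2 m[φ1→rain] = [2, 7]
r2 m[φ2→rain] = [1, 3]
r2 m[φ2→ice] = [1, 3]
r2 m[φ3→rain] = [2, 1]
r2 m[φ3→wind] = [1, 1]
r2 m[φ4→cld] = [0, 0]
r2 m[φ4→rain] = [4, 0]
r2 m[φ5→slip] = [5, 4]
r2 m[φ5→wet] = [5, 4]
r2 m[φ6→fog] = [5, 4]
r2 m[φ6→wind] = [5, 4]
r2 m[φ7→slip] = [0, 2]
r2 m[φ7→ice] = [1, 0]
r2 m[φ8→slip] = [3, 2]
r2 m[φ8→ice] = [8, 2]
r2 m[fog→φ0] = [5, 4]
r2 m[fog→φ6] = [1, 5]
r2 m[cld→φ4] = [0, 0]
r2 m[slip→φ5] = [3, 4]
r2 m[slip→φ7] = [8, 6]
r2 m[slip→φ8] = [5, 6]
r2 m[wet→φ1] = [5, 4]
r2 m[wet→φ5] = [2, 7]
r2 m[rain→φ0] = [9, 11]
r2 m[rain→φ1] = [12, 5]
r2 m[rain→φ2] = [13, 9]
r2 m[rain→φ3] = [12, 11]
r2 m[rain→φ4] = [10, 12]
r2 m[wind→φ3] = [5, 4]
r2 m[wind→φ6] = [1, 1]
r2 m[ice→φ2] = [9, 2]
r2 m[ice→φ7] = [9, 5]
r2 m[ice→φ8] = [2, 3]
r3 m[φ0→fog] = [12, 14]
r3 m[φ0→rain] = [9, 6]
r3 m[φ1→wet] = [14, 12]
r3 m[φ1→rain] = [7, 11]
r3 m[φ2→rain] = [8, 5]
r3 m[φ2→ice] = [14, 12]
r3 m[φ3→rain] = [6, 5]
r3 m[φ3→wind] = [12, 12]
r3 m[φ4→cld] = [12, 12]
r3 m[φ4→rain] = [4, 0]
r3 m[φ5→slip] = [7, 9]
r3 m[φ5→wet] = [8, 8]
r3 m[φ6→fog] = [6, 5]
r3 m[φ6→wind] = [6, 6]
r3 m[φ7→slip] = [5, 7]
r3 m[φ7→ice] = [9, 8]
r3 m[φ8→slip] = [6, 5]
r3 m[φ8→ice] = [14, 8]
r3 m[fog→φ0] = [5, 4]
r3 m[fog→φ6] = [1, 5]
r3 m[cld→φ4] = [0, 0]
r3 m[slip→φ5] = [3, 4]
r3 m[slip→φ7] = [8, 6]
r3 m[slip→φ8] = [5, 6]
r3 m[wet→φ1] = [5, 4]
r3 m[wet→φ5] = [2, 7]
r3 m[rain→φ0] = [9, 11]
r3 m[rain→φ1] = [12, 5]
r3 m[rain→φ2] = [13, 9]
r3 m[rain→φ3] = [12, 11]
r3 m[rain→φ4] = [10, 12]
r3 m[wind→φ3] = [5, 4]
r3 m[wind→φ6] = [1, 1]
r3 m[ice→φ2] = [9, 2]
r3 m[ice→φ7] = [9, 5]
r3 m[ice→φ8] = [2, 3]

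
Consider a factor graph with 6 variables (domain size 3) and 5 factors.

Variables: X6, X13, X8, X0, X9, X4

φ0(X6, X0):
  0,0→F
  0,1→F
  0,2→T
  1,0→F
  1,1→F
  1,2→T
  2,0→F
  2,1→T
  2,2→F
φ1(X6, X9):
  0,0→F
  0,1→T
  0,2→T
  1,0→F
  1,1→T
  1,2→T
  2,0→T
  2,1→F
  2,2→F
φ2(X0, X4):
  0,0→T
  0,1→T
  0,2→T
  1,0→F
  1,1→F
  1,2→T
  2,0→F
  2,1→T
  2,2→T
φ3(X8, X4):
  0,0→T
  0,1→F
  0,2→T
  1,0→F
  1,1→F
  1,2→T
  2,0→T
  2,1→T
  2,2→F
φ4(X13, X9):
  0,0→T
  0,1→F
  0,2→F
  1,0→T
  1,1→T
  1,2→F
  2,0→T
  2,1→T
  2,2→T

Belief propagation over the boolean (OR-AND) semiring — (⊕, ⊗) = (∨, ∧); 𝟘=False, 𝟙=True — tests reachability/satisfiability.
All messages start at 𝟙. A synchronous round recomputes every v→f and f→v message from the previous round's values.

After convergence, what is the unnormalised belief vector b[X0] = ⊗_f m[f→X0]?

b[X0] = [F, T, T]

init: all messages = 𝟙 over 3 values
r1 m[φ0→X6] = [T, T, T]
r1 m[φ0→X0] = [F, T, T]
r1 m[φ1→X6] = [T, T, T]
r1 m[φ1→X9] = [T, T, T]
r1 m[φ2→X0] = [T, T, T]
r1 m[φ2→X4] = [T, T, T]
r1 m[φ3→X8] = [T, T, T]
r1 m[φ3→X4] = [T, T, T]
r1 m[φ4→X13] = [T, T, T]
r1 m[φ4→X9] = [T, T, T]
r1 m[X6→φ0] = [T, T, T]
r1 m[X6→φ1] = [T, T, T]
r1 m[X13→φ4] = [T, T, T]
r1 m[X8→φ3] = [T, T, T]
r1 m[X0→φ0] = [T, T, T]
r1 m[X0→φ2] = [T, T, T]
r1 m[X9→φ1] = [T, T, T]
r1 m[X9→φ4] = [T, T, T]
r1 m[X4→φ2] = [T, T, T]
r1 m[X4→φ3] = [T, T, T]
r2 m[φ0→X6] = [T, T, T]
r2 m[φ0→X0] = [F, T, T]
r2 m[φ1→X6] = [T, T, T]
r2 m[φ1→X9] = [T, T, T]
r2 m[φ2→X0] = [T, T, T]
r2 m[φ2→X4] = [T, T, T]
r2 m[φ3→X8] = [T, T, T]
r2 m[φ3→X4] = [T, T, T]
r2 m[φ4→X13] = [T, T, T]
r2 m[φ4→X9] = [T, T, T]
r2 m[X6→φ0] = [T, T, T]
r2 m[X6→φ1] = [T, T, T]
r2 m[X13→φ4] = [T, T, T]
r2 m[X8→φ3] = [T, T, T]
r2 m[X0→φ0] = [T, T, T]
r2 m[X0→φ2] = [F, T, T]
r2 m[X9→φ1] = [T, T, T]
r2 m[X9→φ4] = [T, T, T]
r2 m[X4→φ2] = [T, T, T]
r2 m[X4→φ3] = [T, T, T]
r3 m[φ0→X6] = [T, T, T]
r3 m[φ0→X0] = [F, T, T]
r3 m[φ1→X6] = [T, T, T]
r3 m[φ1→X9] = [T, T, T]
r3 m[φ2→X0] = [T, T, T]
r3 m[φ2→X4] = [F, T, T]
r3 m[φ3→X8] = [T, T, T]
r3 m[φ3→X4] = [T, T, T]
r3 m[φ4→X13] = [T, T, T]
r3 m[φ4→X9] = [T, T, T]
r3 m[X6→φ0] = [T, T, T]
r3 m[X6→φ1] = [T, T, T]
r3 m[X13→φ4] = [T, T, T]
r3 m[X8→φ3] = [T, T, T]
r3 m[X0→φ0] = [T, T, T]
r3 m[X0→φ2] = [F, T, T]
r3 m[X9→φ1] = [T, T, T]
r3 m[X9→φ4] = [T, T, T]
r3 m[X4→φ2] = [T, T, T]
r3 m[X4→φ3] = [T, T, T]
r4 m[φ0→X6] = [T, T, T]
r4 m[φ0→X0] = [F, T, T]
r4 m[φ1→X6] = [T, T, T]
r4 m[φ1→X9] = [T, T, T]
r4 m[φ2→X0] = [T, T, T]
r4 m[φ2→X4] = [F, T, T]
r4 m[φ3→X8] = [T, T, T]
r4 m[φ3→X4] = [T, T, T]
r4 m[φ4→X13] = [T, T, T]
r4 m[φ4→X9] = [T, T, T]
r4 m[X6→φ0] = [T, T, T]
r4 m[X6→φ1] = [T, T, T]
r4 m[X13→φ4] = [T, T, T]
r4 m[X8→φ3] = [T, T, T]
r4 m[X0→φ0] = [T, T, T]
r4 m[X0→φ2] = [F, T, T]
r4 m[X9→φ1] = [T, T, T]
r4 m[X9→φ4] = [T, T, T]
r4 m[X4→φ2] = [T, T, T]
r4 m[X4→φ3] = [F, T, T]
r5 m[φ0→X6] = [T, T, T]
r5 m[φ0→X0] = [F, T, T]
r5 m[φ1→X6] = [T, T, T]
r5 m[φ1→X9] = [T, T, T]
r5 m[φ2→X0] = [T, T, T]
r5 m[φ2→X4] = [F, T, T]
r5 m[φ3→X8] = [T, T, T]
r5 m[φ3→X4] = [T, T, T]
r5 m[φ4→X13] = [T, T, T]
r5 m[φ4→X9] = [T, T, T]
r5 m[X6→φ0] = [T, T, T]
r5 m[X6→φ1] = [T, T, T]
r5 m[X13→φ4] = [T, T, T]
r5 m[X8→φ3] = [T, T, T]
r5 m[X0→φ0] = [T, T, T]
r5 m[X0→φ2] = [F, T, T]
r5 m[X9→φ1] = [T, T, T]
r5 m[X9→φ4] = [T, T, T]
r5 m[X4→φ2] = [T, T, T]
r5 m[X4→φ3] = [F, T, T]
fixed point reached at round 5
b[X0] = ⊗ incoming = [F, T, T]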